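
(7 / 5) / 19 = 0.07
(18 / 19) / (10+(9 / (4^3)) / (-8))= 9216 / 97109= 0.09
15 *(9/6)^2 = 135/4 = 33.75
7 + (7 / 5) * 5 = 14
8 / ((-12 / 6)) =-4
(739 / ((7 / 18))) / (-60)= -2217 / 70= -31.67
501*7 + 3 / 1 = 3510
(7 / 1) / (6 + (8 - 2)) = 7 / 12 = 0.58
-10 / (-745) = 2 / 149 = 0.01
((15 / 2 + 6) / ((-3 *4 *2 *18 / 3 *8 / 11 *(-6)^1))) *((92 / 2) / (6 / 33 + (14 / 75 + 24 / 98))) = 10227525 / 6347776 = 1.61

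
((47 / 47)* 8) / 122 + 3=187 / 61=3.07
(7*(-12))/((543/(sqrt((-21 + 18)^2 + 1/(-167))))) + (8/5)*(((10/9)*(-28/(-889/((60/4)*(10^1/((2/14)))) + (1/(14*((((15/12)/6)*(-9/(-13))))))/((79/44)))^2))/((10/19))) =-650761552000/2242117201- 28*sqrt(250834)/30227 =-290.71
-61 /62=-0.98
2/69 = 0.03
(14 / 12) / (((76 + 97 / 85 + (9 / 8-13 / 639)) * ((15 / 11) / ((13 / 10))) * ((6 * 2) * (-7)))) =-0.00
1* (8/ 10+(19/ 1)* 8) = 764/ 5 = 152.80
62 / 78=0.79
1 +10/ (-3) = -7/ 3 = -2.33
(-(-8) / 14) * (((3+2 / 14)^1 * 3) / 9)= 88 / 147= 0.60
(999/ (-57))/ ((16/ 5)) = -1665/ 304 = -5.48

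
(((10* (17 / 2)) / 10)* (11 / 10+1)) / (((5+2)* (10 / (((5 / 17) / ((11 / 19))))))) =57 / 440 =0.13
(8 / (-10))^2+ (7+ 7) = 366 / 25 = 14.64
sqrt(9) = 3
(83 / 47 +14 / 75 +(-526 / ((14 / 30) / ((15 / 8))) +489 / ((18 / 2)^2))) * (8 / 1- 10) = 1870229659 / 444150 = 4210.81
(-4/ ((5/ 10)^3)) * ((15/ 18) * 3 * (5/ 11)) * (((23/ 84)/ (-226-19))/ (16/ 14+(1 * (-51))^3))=-460/ 1501463733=-0.00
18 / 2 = 9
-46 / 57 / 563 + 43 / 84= 458683 / 898548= 0.51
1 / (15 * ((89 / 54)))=18 / 445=0.04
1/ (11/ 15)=15/ 11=1.36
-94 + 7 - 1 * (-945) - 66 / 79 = 67716 / 79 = 857.16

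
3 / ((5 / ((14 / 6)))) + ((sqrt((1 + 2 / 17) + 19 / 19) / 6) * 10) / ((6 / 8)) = 7 / 5 + 40 * sqrt(17) / 51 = 4.63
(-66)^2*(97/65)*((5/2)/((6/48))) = 1690128/13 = 130009.85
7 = 7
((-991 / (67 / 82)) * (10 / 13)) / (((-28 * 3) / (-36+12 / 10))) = -386.52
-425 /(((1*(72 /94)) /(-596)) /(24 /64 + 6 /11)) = 26786475 /88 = 304391.76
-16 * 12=-192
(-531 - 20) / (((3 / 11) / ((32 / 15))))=-193952 / 45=-4310.04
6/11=0.55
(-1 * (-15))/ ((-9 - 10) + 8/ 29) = -145/ 181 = -0.80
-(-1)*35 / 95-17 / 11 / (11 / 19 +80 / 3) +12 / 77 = 1062274 / 2272039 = 0.47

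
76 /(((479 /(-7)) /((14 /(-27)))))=7448 /12933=0.58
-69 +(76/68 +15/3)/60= -17569/255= -68.90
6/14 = 3/7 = 0.43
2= 2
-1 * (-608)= 608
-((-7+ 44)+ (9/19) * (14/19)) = -13483/361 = -37.35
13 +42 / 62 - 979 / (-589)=9035 / 589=15.34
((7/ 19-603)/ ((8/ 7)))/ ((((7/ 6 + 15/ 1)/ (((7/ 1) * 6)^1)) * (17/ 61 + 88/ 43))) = -2207451225/ 3746819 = -589.15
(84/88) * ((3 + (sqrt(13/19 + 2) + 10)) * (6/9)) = 7 * sqrt(969)/209 + 91/11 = 9.32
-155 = -155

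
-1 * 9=-9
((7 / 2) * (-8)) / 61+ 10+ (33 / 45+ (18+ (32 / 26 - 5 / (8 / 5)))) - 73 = -4436351 / 95160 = -46.62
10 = 10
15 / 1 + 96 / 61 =1011 / 61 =16.57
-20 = -20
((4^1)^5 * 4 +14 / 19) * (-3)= -233514 / 19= -12290.21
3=3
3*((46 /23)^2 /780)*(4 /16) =1 /260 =0.00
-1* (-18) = 18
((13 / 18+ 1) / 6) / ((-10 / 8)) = -31 / 135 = -0.23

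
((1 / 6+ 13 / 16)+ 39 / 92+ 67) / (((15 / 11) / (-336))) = -5814809 / 345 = -16854.52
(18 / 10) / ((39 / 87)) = 261 / 65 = 4.02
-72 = -72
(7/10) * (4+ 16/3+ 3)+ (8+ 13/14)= 1844/105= 17.56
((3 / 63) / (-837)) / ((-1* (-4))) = -1 / 70308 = -0.00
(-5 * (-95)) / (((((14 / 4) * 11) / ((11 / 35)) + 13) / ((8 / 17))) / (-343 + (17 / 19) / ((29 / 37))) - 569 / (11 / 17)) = -1431566400 / 2652785689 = -0.54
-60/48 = -5/4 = -1.25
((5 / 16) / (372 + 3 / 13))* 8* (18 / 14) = 195 / 22582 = 0.01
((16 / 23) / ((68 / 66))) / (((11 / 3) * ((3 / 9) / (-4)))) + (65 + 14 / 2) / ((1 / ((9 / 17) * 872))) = 12995424 / 391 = 33236.38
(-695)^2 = 483025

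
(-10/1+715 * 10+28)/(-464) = -448/29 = -15.45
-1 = -1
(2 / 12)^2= 1 / 36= 0.03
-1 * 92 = -92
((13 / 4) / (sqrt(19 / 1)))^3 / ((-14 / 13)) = -28561 * sqrt(19) / 323456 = -0.38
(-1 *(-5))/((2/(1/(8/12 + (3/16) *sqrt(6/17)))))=32640/8461- 540 *sqrt(102)/8461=3.21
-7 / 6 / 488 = -7 / 2928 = -0.00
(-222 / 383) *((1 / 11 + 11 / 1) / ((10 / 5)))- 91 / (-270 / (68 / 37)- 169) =-132419600 / 45251833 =-2.93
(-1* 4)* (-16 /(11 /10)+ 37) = -988 /11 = -89.82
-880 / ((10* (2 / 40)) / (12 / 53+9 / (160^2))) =-3384447 / 8480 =-399.11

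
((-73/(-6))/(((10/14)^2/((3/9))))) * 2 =3577/225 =15.90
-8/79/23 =-8/1817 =-0.00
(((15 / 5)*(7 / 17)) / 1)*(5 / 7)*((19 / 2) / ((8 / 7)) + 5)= 3195 / 272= 11.75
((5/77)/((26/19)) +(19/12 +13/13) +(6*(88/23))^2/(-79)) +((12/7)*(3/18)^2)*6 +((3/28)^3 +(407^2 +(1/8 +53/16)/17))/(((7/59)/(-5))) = -326944979094349660955/46833984829632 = -6980934.47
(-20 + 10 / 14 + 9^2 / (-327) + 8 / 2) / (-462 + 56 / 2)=5926 / 165571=0.04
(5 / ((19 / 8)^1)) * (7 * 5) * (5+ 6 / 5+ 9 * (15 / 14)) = 22180 / 19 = 1167.37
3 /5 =0.60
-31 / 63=-0.49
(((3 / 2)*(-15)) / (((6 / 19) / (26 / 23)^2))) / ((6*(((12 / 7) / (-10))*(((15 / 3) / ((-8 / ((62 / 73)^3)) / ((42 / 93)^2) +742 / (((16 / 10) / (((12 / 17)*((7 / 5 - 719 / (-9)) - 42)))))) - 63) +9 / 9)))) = -131079869946025 / 91808632448088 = -1.43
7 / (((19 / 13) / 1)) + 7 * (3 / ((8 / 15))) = 6713 / 152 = 44.16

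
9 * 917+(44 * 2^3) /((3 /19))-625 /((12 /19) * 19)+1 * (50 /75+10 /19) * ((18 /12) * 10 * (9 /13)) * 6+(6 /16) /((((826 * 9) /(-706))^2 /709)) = 95615590382509 /9100197288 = 10506.98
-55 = -55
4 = 4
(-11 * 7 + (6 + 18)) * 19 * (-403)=405821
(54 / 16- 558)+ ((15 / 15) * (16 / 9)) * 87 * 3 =-725 / 8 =-90.62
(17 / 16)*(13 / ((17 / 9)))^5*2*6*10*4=657734410710 / 83521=7875078.25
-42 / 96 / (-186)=7 / 2976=0.00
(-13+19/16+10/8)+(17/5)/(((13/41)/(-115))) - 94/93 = -24078001/19344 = -1244.73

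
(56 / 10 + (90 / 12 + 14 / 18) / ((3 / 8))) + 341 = 49771 / 135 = 368.67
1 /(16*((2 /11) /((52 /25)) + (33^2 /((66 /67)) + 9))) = 143 /2550176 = 0.00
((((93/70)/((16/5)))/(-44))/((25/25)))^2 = 8649/97140736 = 0.00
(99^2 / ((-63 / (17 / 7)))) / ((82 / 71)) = -327.13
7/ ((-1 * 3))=-7/ 3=-2.33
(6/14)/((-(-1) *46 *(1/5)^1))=15/322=0.05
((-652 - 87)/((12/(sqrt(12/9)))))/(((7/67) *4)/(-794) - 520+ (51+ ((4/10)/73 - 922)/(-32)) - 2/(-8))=14349362530 *sqrt(3)/153763177779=0.16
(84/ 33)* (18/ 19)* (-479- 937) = -713664/ 209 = -3414.66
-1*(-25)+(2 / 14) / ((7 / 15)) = 1240 / 49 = 25.31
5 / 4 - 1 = 1 / 4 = 0.25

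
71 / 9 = 7.89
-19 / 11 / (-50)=19 / 550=0.03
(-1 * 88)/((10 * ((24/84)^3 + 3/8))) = -120736/5465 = -22.09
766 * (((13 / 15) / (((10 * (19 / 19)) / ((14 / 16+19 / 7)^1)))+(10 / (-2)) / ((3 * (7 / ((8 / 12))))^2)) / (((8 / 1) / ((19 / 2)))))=3535581389 / 12700800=278.37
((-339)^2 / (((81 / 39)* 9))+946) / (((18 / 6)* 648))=191539 / 52488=3.65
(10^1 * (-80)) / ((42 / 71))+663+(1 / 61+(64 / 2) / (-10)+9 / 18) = -8865347 / 12810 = -692.06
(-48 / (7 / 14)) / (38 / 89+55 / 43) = -367392 / 6529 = -56.27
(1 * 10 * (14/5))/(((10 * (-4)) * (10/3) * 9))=-7/300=-0.02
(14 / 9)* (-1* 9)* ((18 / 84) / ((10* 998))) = -3 / 9980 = -0.00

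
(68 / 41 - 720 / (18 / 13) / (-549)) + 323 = 7329059 / 22509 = 325.61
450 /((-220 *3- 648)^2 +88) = 225 /855476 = 0.00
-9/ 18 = -1/ 2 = -0.50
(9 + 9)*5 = 90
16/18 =8/9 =0.89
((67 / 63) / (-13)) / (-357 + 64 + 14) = 67 / 228501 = 0.00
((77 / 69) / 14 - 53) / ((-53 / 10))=36515 / 3657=9.98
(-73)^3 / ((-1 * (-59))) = -389017 / 59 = -6593.51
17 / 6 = 2.83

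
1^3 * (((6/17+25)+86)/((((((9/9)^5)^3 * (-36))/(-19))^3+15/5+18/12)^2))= 118743803644/136217213811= 0.87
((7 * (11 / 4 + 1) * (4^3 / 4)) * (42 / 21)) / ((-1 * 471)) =-280 / 157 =-1.78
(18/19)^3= 0.85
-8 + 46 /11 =-42 /11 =-3.82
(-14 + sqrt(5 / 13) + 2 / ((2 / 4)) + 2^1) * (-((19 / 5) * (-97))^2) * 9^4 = 178283312712 / 25-22285414089 * sqrt(65) / 325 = 6578499424.13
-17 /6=-2.83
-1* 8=-8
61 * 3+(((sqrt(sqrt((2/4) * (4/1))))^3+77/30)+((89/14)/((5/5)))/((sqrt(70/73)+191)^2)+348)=474281/(14 * (sqrt(5110)+13943)^2)+2^(3/4)+16007/30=535.25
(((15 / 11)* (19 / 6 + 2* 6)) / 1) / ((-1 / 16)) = -3640 / 11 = -330.91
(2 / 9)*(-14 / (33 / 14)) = -392 / 297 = -1.32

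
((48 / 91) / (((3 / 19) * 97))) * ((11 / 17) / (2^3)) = 418 / 150059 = 0.00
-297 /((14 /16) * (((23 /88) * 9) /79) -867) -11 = -171291967 /16072541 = -10.66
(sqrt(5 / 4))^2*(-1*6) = -15 / 2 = -7.50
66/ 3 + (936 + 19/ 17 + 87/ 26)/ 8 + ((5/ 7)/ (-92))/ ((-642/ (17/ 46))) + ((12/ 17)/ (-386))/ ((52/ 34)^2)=367928907838439/ 2636402232828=139.56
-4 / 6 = -2 / 3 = -0.67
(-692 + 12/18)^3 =-8921261224/27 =-330417082.37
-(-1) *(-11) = -11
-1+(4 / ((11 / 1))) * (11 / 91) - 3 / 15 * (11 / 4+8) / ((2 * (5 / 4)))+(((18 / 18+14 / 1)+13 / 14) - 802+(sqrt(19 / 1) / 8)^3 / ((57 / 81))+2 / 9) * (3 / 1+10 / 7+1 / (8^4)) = -4088511856699 / 1174118400+3428541 * sqrt(19) / 14680064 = -3481.18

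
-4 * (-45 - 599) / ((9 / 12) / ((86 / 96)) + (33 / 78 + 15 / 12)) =5759936 / 5613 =1026.18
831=831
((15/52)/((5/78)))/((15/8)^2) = 32/25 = 1.28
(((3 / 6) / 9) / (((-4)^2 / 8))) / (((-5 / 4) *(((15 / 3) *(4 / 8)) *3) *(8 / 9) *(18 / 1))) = -0.00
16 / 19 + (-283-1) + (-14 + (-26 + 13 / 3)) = -318.82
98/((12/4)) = 98/3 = 32.67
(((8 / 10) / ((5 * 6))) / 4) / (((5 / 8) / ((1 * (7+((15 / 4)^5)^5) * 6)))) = 252511682940431369916291257743 / 17592186044416000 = 14353627360630.49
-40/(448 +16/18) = -9/101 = -0.09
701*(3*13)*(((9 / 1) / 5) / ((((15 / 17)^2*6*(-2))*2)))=-2633657 / 1000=-2633.66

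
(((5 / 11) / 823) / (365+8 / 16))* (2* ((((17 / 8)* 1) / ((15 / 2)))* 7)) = 7 / 1167837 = 0.00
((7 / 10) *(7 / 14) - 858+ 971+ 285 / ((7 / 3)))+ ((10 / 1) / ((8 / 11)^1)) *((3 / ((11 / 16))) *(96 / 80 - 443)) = -26272.51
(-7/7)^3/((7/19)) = -19/7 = -2.71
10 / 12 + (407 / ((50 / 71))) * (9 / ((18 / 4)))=173507 / 150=1156.71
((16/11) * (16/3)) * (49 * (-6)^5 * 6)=-195084288/11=-17734935.27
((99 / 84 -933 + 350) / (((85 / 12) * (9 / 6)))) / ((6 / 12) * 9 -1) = -65164 / 4165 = -15.65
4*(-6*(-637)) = 15288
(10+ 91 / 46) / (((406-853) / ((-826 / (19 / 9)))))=35931 / 3427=10.48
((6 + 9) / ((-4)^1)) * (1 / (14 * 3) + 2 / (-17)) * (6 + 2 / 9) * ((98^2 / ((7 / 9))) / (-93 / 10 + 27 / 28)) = -64346800 / 19839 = -3243.45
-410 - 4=-414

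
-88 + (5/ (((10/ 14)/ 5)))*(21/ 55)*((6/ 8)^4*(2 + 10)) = -37.26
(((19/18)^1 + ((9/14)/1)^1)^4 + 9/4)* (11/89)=7327045583/5608054116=1.31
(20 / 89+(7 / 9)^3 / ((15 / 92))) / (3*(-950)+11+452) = -3027184 / 2323064205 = -0.00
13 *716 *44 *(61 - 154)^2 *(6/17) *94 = 117518199992.47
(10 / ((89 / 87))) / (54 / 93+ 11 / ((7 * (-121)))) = 17.22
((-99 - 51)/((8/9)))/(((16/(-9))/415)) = 2521125/64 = 39392.58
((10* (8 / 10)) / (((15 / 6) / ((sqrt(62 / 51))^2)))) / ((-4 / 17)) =-248 / 15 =-16.53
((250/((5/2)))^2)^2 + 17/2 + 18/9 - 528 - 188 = 199998589/2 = 99999294.50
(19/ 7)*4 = 76/ 7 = 10.86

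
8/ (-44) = -2/ 11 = -0.18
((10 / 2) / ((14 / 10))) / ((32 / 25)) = 625 / 224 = 2.79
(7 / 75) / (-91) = -1 / 975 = -0.00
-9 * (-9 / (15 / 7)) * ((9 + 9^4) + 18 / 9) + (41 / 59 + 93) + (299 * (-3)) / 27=659719903 / 2655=248482.07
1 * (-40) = -40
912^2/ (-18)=-46208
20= 20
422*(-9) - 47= -3845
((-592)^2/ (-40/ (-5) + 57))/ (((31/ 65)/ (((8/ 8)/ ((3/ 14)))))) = 4906496/ 93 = 52758.02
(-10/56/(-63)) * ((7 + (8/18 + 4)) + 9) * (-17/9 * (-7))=3910/5103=0.77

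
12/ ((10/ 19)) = 114/ 5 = 22.80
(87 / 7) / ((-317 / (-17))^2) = 25143 / 703423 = 0.04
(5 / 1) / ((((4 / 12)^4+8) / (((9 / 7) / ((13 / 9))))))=32805 / 59059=0.56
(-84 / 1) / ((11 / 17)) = -1428 / 11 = -129.82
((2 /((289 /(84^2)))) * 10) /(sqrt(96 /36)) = 299.02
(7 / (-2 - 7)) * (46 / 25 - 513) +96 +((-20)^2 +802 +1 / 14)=5341267 / 3150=1695.64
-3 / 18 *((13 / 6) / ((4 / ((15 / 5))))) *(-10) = 2.71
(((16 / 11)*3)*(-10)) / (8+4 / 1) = -40 / 11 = -3.64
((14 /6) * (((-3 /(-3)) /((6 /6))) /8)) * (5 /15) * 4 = 7 /18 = 0.39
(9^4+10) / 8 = 6571 / 8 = 821.38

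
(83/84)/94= 83/7896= 0.01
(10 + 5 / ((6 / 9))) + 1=18.50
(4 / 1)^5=1024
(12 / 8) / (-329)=-3 / 658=-0.00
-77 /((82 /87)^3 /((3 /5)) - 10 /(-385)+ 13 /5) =-19.15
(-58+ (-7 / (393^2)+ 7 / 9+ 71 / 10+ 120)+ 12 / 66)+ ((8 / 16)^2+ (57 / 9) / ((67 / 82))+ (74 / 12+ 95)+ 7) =141320463107 / 758859420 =186.23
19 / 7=2.71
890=890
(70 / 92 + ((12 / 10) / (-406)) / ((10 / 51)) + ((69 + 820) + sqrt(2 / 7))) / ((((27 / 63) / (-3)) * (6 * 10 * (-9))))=sqrt(14) / 540 + 17309263 / 1500750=11.54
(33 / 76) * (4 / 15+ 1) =0.55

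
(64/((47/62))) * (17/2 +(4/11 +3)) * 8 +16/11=4143344/517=8014.21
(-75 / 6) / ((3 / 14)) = -58.33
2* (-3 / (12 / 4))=-2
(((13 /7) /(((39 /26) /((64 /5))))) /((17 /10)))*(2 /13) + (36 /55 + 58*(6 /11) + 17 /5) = 728951 /19635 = 37.13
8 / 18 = 0.44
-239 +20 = -219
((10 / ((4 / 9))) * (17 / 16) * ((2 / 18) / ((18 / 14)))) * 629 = 374255 / 288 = 1299.50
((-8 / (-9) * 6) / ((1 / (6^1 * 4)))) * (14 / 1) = 1792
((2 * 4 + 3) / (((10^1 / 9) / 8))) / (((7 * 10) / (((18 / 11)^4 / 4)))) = 472392 / 232925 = 2.03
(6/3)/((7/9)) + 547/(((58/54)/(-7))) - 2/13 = -9401473/2639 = -3562.51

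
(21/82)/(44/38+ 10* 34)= 0.00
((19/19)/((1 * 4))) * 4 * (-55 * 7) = -385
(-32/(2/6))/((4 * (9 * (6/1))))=-4/9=-0.44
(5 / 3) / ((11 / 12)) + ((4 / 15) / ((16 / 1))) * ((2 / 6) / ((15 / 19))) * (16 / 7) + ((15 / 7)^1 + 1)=258686 / 51975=4.98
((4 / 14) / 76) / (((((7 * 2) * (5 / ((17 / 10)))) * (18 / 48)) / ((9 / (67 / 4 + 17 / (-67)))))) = 13668 / 102898775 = 0.00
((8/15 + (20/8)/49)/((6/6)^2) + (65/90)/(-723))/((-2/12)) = -1859986/531405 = -3.50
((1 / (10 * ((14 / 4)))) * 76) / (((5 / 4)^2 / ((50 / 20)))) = 608 / 175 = 3.47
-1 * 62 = -62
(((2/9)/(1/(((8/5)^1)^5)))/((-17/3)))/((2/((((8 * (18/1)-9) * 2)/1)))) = -589824/10625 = -55.51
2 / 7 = 0.29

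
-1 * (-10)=10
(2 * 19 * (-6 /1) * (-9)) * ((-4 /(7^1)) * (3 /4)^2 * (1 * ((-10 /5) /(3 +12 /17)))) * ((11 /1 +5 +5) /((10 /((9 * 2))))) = 470934 /35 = 13455.26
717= 717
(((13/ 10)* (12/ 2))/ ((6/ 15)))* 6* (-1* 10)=-1170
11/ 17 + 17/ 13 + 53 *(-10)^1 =-116698/ 221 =-528.05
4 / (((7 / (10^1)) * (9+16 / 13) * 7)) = 520 / 6517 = 0.08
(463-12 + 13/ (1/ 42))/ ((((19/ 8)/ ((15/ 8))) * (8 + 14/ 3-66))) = -8973/ 608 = -14.76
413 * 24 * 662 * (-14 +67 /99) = -2884980112 /33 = -87423639.76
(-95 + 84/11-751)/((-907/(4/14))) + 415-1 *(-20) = 435.26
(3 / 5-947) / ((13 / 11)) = -800.80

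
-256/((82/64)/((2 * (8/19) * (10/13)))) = -1310720/10127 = -129.43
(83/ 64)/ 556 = 83/ 35584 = 0.00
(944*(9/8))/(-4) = -531/2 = -265.50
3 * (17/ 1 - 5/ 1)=36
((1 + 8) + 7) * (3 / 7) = 48 / 7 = 6.86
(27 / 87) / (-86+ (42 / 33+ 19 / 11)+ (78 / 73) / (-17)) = -11169 / 2989349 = -0.00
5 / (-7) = -5 / 7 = -0.71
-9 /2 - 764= -1537 /2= -768.50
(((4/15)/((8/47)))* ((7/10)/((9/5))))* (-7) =-2303/540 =-4.26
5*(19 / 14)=6.79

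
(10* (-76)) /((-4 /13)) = 2470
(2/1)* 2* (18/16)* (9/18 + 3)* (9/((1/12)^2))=20412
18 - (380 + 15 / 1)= -377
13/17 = 0.76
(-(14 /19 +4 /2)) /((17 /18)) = -936 /323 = -2.90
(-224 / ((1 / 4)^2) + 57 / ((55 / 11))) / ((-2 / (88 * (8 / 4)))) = 1571944 / 5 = 314388.80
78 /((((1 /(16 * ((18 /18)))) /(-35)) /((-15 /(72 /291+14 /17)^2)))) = 445405123800 /779689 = 571259.98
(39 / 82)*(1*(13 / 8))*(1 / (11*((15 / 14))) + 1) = 30251 / 36080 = 0.84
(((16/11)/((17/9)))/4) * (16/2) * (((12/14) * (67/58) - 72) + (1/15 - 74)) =-42369792/189805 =-223.23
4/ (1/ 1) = 4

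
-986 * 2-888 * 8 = -9076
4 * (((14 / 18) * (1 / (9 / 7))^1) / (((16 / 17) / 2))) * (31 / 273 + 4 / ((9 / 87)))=419951 / 2106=199.41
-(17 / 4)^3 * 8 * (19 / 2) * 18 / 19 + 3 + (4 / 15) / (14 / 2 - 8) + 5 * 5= -659927 / 120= -5499.39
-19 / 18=-1.06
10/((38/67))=335/19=17.63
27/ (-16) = -27/ 16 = -1.69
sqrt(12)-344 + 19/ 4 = -1357/ 4 + 2 * sqrt(3) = -335.79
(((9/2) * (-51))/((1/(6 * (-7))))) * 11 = 106029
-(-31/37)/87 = 31/3219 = 0.01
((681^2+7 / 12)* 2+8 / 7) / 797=38956021 / 33474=1163.77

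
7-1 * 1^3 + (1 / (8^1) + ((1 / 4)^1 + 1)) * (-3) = 15 / 8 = 1.88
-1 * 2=-2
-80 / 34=-40 / 17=-2.35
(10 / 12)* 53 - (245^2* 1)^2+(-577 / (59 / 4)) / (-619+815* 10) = -9605505870500413 / 2665974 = -3603000580.84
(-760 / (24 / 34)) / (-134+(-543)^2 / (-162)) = 1140 / 2069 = 0.55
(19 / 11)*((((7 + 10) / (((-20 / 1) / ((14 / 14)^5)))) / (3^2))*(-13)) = 4199 / 1980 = 2.12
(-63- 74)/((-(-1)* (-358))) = 137/358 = 0.38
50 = 50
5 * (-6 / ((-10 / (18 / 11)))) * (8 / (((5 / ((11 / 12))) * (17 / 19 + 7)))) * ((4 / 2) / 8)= 57 / 250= 0.23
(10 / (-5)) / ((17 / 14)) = -28 / 17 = -1.65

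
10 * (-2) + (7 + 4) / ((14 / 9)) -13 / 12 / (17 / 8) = -9595 / 714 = -13.44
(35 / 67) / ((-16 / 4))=-35 / 268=-0.13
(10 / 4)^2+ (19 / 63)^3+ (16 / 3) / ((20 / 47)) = 94071503 / 5000940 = 18.81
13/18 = 0.72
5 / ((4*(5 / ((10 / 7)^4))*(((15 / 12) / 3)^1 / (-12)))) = -72000 / 2401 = -29.99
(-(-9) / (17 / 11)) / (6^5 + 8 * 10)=99 / 133552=0.00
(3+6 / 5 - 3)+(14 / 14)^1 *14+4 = 96 / 5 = 19.20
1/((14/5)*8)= 0.04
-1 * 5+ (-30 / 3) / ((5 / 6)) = -17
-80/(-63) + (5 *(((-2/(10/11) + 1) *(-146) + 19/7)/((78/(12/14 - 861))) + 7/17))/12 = -48942553/59976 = -816.04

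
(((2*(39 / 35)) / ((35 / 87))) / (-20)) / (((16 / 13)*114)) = -14703 / 7448000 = -0.00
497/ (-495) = -497/ 495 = -1.00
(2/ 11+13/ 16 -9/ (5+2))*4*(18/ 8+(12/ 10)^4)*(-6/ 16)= 11641293/ 6160000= 1.89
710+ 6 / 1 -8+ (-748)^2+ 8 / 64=4481697 / 8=560212.12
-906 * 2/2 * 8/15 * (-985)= 475952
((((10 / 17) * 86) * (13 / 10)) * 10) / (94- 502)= -2795 / 1734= -1.61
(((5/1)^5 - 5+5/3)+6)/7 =9383/21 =446.81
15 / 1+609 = 624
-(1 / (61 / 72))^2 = -5184 / 3721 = -1.39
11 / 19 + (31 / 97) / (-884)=942639 / 1629212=0.58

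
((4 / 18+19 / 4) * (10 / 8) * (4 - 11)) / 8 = -6265 / 1152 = -5.44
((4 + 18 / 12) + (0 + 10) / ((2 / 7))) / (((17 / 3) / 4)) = 486 / 17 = 28.59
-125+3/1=-122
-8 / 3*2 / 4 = -1.33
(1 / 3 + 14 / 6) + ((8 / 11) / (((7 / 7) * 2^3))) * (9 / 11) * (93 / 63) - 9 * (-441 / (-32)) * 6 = -30142807 / 40656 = -741.41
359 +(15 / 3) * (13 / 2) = 783 / 2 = 391.50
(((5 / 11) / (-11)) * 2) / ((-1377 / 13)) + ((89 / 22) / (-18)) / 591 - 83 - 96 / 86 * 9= -525305820223 / 5645650428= -93.05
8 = 8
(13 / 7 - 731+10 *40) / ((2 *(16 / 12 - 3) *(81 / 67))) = 8576 / 105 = 81.68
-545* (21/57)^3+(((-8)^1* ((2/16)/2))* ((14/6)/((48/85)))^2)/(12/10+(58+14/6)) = -2397348140495/87517767168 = -27.39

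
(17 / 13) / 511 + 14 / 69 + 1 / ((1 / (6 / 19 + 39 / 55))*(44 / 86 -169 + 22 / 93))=64252867085182 / 322285517639085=0.20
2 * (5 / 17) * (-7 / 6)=-35 / 51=-0.69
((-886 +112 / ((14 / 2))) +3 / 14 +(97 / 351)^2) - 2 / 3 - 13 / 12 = -3006210551 / 3449628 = -871.46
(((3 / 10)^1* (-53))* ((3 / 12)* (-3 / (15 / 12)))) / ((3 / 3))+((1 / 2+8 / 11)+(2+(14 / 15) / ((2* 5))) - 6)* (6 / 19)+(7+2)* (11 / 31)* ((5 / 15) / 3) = 2931331 / 323950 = 9.05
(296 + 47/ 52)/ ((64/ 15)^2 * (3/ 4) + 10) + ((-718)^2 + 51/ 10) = 237788431709/ 461240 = 515541.65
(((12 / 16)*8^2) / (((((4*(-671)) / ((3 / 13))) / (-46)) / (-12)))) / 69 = -288 / 8723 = -0.03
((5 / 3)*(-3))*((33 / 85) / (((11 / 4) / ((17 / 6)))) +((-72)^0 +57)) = -292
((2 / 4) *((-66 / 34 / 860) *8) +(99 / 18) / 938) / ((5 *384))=-21703 / 13165017600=-0.00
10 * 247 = 2470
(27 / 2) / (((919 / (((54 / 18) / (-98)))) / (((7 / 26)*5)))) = -405 / 669032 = -0.00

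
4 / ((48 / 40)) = 10 / 3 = 3.33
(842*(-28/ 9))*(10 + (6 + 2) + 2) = -471520/ 9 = -52391.11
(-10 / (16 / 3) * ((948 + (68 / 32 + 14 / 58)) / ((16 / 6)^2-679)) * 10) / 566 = 148827375 / 3176174656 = 0.05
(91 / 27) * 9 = 91 / 3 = 30.33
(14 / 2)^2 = 49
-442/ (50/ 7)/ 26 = -119/ 50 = -2.38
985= 985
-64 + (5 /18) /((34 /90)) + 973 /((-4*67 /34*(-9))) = -507928 /10251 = -49.55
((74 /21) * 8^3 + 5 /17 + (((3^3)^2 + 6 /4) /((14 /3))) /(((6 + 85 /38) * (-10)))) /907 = 575493019 /289568820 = 1.99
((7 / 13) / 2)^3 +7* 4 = 28.02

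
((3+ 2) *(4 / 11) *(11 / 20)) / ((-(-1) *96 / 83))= 83 / 96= 0.86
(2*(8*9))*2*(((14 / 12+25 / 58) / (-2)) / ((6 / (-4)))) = 4448 / 29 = 153.38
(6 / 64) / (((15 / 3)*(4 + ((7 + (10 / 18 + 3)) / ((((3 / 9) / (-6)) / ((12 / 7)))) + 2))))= -7 / 119360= -0.00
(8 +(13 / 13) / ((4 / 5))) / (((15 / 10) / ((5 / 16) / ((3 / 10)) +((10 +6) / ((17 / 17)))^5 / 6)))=155190173 / 144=1077709.53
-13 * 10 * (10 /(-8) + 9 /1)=-2015 /2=-1007.50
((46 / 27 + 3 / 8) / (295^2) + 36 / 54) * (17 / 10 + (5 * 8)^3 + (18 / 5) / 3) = 42670.13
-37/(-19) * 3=5.84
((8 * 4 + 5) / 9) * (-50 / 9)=-22.84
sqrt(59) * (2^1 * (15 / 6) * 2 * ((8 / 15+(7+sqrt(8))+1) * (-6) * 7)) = -3584 * sqrt(59) -840 * sqrt(118) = -36653.96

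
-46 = -46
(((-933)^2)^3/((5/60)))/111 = 2638455986090960676/37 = 71309621245701639.89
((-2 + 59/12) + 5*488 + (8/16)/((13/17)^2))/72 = 4955969/146016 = 33.94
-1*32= -32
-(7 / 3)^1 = -2.33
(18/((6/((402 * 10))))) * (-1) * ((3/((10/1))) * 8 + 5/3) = -49044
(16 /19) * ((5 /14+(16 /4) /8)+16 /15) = 3232 /1995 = 1.62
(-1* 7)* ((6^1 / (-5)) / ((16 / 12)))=63 / 10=6.30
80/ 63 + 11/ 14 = 37/ 18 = 2.06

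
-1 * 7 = -7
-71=-71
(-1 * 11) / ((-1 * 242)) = 1 / 22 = 0.05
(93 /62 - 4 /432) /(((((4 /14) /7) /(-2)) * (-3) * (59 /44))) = 86779 /4779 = 18.16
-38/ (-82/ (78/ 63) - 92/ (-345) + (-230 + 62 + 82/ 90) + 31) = 22230/ 118201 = 0.19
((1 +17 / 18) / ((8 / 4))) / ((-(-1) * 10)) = 7 / 72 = 0.10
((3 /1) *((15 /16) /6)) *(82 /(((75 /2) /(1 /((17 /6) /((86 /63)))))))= 1763 /3570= 0.49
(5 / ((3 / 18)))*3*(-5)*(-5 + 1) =1800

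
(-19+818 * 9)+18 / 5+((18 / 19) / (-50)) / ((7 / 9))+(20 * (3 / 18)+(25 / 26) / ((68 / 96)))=16205683082 / 2204475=7351.27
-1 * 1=-1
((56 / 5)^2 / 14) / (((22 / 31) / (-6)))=-20832 / 275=-75.75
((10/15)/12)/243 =1/4374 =0.00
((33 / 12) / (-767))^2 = 121 / 9412624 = 0.00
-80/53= -1.51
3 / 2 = 1.50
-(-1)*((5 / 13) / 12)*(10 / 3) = 25 / 234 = 0.11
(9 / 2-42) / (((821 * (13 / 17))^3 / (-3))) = 1105425 / 2431585382434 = 0.00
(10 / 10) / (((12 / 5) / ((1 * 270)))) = 225 / 2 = 112.50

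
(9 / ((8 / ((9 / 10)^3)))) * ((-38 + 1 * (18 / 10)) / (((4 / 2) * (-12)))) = 395847 / 320000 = 1.24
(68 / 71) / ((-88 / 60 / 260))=-132600 / 781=-169.78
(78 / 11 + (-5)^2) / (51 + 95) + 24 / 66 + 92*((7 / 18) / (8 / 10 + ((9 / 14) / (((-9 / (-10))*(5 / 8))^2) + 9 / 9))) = 19230579 / 1938442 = 9.92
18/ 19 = 0.95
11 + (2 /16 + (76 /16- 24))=-65 /8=-8.12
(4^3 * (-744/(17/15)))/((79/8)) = -5713920/1343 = -4254.59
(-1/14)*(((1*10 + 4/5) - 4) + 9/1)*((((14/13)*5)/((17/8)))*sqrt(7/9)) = -632*sqrt(7)/663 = -2.52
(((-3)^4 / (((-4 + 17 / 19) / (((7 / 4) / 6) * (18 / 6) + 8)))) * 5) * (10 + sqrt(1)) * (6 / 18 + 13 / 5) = -4407183 / 118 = -37349.01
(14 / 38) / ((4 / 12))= 21 / 19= 1.11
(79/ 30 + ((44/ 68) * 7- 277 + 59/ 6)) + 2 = -65791/ 255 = -258.00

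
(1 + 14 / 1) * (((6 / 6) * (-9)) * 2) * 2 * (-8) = 4320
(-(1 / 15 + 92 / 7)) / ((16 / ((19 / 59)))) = -26353 / 99120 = -0.27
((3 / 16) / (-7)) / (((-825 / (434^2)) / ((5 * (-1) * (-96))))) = 161448 / 55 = 2935.42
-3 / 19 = -0.16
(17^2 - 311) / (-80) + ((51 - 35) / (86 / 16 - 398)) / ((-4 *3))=104933 / 376920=0.28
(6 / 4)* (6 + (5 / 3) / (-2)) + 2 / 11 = 349 / 44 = 7.93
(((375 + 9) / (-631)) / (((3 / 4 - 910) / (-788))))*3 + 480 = 1097943456 / 2294947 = 478.42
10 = 10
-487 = -487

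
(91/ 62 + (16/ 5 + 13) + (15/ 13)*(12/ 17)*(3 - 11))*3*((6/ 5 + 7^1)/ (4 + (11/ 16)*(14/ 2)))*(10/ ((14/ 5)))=250597576/ 2253979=111.18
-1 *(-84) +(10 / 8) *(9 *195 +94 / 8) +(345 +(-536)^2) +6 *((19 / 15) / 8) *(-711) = 23140639 / 80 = 289257.99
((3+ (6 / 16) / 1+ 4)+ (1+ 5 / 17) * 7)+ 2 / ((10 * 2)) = 11243 / 680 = 16.53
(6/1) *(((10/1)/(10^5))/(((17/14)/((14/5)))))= 147/106250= 0.00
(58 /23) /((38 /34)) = 986 /437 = 2.26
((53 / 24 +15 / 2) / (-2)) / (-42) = 0.12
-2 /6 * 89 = -89 /3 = -29.67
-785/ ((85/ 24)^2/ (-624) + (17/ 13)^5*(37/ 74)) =-8058424458240/ 19421749943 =-414.92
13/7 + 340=2393/7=341.86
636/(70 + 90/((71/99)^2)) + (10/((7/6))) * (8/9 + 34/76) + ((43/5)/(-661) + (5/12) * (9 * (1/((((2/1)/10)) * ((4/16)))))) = 1449994670681/16285355772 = 89.04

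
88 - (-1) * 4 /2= 90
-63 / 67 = -0.94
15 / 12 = 5 / 4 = 1.25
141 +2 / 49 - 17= 6078 / 49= 124.04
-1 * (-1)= 1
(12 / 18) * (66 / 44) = 1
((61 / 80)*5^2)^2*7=651175 / 256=2543.65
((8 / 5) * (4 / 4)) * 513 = 4104 / 5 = 820.80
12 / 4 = 3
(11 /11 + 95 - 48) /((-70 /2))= -48 /35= -1.37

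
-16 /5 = -3.20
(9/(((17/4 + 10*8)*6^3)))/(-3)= -1/6066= -0.00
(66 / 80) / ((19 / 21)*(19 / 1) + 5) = 693 / 18640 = 0.04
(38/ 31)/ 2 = 19/ 31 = 0.61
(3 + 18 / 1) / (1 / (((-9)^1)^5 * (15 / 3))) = -6200145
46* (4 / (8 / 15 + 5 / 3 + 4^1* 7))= 920 / 151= 6.09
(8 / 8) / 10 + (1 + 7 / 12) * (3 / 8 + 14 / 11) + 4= 35423 / 5280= 6.71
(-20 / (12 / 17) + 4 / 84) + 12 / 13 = -2490 / 91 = -27.36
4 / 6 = 2 / 3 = 0.67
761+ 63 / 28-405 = 1433 / 4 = 358.25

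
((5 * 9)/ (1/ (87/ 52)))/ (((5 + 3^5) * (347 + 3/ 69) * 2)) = 90045/ 205871744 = 0.00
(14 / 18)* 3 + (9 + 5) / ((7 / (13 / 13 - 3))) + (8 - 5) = 4 / 3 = 1.33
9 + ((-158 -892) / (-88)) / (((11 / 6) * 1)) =3753 / 242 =15.51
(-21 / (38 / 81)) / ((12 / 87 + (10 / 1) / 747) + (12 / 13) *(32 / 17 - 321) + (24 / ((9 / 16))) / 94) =54678300183 / 359078821460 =0.15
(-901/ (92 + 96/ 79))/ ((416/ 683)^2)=-33204220531/ 1274384384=-26.06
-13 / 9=-1.44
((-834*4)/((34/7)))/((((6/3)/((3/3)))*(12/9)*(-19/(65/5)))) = 113841/646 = 176.22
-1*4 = -4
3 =3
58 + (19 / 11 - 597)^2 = 42883322 / 121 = 354407.62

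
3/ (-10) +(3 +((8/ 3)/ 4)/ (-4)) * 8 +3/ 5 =689/ 30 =22.97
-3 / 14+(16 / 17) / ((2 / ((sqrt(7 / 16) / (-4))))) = -3 / 14 - sqrt(7) / 34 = -0.29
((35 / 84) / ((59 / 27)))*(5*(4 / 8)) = 0.48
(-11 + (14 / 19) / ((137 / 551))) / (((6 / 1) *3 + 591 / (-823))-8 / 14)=-6342861 / 13188853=-0.48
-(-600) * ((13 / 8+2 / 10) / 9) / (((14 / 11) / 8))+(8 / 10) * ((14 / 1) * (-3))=76772 / 105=731.16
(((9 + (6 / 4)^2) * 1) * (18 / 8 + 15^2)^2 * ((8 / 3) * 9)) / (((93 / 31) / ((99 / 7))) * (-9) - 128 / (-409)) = -501854159565 / 57448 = -8735798.63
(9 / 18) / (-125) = -1 / 250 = -0.00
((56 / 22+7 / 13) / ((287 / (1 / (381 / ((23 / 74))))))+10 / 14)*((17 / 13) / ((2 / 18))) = 42152379903 / 5014143134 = 8.41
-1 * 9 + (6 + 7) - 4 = 0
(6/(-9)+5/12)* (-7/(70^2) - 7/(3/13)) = 63703/8400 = 7.58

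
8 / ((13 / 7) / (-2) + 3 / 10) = -140 / 11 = -12.73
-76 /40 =-19 /10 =-1.90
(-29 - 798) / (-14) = 827 / 14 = 59.07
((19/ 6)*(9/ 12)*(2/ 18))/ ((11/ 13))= 247/ 792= 0.31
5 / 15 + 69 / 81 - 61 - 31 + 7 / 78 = -63689 / 702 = -90.73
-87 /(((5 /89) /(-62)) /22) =10561452 /5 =2112290.40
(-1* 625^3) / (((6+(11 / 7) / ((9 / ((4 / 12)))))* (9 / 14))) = -14355468750 / 229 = -62687636.46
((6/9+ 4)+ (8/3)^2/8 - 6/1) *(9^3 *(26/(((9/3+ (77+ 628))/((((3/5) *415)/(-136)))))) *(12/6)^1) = 87399/2006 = 43.57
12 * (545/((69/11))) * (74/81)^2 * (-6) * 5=-1313144800/50301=-26105.74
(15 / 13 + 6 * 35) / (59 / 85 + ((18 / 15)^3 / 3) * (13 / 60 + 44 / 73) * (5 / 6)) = 425818125 / 2192944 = 194.18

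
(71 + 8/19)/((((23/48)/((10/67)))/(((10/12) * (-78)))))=-1840800/1273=-1446.03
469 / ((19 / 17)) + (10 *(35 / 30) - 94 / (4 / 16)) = 55.30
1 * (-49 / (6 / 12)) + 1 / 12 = -1175 / 12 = -97.92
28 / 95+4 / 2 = 218 / 95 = 2.29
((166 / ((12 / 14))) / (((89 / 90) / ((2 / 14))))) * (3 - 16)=-32370 / 89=-363.71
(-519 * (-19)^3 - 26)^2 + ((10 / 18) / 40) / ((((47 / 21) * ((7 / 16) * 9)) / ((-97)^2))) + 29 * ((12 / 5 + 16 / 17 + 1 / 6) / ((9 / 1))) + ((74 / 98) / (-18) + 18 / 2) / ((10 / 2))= 13395428202063978383 / 1057077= 12672140442052.92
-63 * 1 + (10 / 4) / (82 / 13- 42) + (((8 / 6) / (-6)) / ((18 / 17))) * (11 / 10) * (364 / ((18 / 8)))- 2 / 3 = -101.09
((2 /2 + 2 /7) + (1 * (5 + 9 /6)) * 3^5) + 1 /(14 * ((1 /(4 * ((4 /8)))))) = 22133 /14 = 1580.93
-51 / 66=-0.77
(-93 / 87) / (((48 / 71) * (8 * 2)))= -2201 / 22272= -0.10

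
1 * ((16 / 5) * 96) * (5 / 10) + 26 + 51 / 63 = 18943 / 105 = 180.41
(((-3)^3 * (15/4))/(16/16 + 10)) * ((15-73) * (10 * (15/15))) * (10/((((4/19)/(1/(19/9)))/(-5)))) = -13213125/22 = -600596.59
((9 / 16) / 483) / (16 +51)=3 / 172592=0.00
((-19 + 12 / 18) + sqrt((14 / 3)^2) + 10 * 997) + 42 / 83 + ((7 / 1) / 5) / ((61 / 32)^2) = 46128286897 / 4632645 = 9957.22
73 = 73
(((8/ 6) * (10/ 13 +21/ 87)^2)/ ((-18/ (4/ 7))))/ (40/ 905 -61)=23354792/ 32930294397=0.00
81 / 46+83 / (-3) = -3575 / 138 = -25.91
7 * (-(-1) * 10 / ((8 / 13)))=455 / 4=113.75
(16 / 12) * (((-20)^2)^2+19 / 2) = 213346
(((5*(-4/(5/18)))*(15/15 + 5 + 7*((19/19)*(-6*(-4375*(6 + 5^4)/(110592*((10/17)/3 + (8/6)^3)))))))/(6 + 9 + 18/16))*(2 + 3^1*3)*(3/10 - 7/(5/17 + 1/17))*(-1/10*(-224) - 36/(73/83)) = -286852274829483/38923600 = -7369623.44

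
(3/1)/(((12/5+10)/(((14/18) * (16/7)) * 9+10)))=195/31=6.29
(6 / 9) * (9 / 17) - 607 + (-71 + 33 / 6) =-22853 / 34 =-672.15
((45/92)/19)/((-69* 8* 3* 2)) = -5/643264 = -0.00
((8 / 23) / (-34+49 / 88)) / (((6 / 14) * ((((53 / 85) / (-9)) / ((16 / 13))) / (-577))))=-3867100160 / 15545907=-248.75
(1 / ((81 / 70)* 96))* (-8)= -35 / 486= -0.07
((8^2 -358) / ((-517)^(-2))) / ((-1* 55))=7143906 / 5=1428781.20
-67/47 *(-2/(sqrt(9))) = 134/141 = 0.95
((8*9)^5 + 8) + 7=1934917647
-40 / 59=-0.68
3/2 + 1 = 5/2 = 2.50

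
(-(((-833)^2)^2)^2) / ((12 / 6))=-231824862707130544151041 / 2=-115912431353565272075520.50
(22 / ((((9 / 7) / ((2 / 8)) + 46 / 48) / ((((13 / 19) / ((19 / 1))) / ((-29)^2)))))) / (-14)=-3432 / 311191025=-0.00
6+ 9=15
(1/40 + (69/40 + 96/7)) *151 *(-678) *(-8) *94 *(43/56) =44795135577/49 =914186440.35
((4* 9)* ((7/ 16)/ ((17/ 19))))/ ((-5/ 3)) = -3591/ 340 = -10.56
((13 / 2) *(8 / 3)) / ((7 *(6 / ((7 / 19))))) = 26 / 171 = 0.15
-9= -9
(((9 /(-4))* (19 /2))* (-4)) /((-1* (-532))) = 9 /56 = 0.16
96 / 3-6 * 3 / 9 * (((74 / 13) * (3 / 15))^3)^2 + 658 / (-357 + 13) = 333805726363831 / 12972049187500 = 25.73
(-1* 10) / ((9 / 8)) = -8.89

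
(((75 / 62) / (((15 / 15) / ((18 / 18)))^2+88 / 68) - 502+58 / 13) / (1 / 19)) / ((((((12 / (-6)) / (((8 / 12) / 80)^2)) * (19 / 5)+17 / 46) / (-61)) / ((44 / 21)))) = -469856388628 / 42604629249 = -11.03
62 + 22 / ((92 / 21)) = 3083 / 46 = 67.02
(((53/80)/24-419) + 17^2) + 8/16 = -248587/1920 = -129.47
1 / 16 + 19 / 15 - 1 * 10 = -2081 / 240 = -8.67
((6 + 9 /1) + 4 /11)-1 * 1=158 /11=14.36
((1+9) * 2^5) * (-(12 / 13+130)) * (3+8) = -5991040 / 13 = -460849.23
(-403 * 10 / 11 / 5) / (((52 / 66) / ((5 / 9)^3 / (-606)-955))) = 13078723145 / 147258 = 88815.03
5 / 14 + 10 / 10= 19 / 14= 1.36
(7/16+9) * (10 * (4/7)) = 755/14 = 53.93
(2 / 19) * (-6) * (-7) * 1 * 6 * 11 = 5544 / 19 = 291.79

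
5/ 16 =0.31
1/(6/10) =5/3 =1.67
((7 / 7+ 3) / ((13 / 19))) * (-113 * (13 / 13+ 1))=-17176 / 13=-1321.23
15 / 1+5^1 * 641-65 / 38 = 122295 / 38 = 3218.29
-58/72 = -29/36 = -0.81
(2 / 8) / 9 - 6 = -215 / 36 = -5.97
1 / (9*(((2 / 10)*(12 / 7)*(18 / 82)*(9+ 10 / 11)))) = 15785 / 105948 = 0.15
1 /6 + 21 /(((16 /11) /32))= 2773 /6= 462.17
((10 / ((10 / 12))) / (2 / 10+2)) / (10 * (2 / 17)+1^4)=1020 / 407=2.51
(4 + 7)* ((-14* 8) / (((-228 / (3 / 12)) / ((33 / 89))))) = 0.50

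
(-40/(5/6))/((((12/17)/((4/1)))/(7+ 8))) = -4080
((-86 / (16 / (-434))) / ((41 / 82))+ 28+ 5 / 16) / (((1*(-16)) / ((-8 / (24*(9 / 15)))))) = 375505 / 2304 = 162.98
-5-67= -72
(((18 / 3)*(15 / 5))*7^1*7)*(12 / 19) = 557.05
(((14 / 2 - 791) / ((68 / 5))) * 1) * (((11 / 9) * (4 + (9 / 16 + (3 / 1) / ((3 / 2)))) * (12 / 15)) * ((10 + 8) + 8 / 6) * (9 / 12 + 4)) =-33969.33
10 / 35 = 2 / 7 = 0.29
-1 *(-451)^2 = -203401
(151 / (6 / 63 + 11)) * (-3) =-9513 / 233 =-40.83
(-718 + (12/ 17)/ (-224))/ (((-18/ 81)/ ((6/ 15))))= 6151851/ 4760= 1292.41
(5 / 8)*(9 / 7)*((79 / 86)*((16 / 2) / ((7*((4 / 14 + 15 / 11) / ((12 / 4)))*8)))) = 117315 / 611632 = 0.19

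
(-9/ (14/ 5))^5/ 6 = -61509375/ 1075648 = -57.18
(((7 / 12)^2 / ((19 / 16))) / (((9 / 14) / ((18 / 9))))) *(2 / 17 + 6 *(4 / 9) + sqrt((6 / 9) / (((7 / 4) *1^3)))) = 392 *sqrt(42) / 4617 + 194824 / 78489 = 3.03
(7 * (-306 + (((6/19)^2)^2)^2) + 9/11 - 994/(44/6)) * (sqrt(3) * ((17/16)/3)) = -602559649913527 * sqrt(3)/747276773804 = -1396.62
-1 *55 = -55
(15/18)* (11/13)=55/78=0.71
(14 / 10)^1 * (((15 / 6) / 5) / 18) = 7 / 180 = 0.04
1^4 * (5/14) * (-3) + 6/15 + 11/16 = 9/560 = 0.02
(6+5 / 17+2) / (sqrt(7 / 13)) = 141 * sqrt(91) / 119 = 11.30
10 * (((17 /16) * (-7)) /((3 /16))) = -396.67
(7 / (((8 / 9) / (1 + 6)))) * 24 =1323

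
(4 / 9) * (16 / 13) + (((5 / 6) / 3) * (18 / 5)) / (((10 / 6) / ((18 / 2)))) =3479 / 585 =5.95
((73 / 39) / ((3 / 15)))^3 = 48627125 / 59319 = 819.76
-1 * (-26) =26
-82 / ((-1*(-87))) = -82 / 87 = -0.94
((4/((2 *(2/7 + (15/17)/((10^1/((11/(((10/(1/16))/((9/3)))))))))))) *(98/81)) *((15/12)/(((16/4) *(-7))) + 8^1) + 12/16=2966879/46292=64.09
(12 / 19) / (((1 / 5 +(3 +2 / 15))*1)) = 0.19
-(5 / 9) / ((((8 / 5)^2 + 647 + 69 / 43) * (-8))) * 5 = 26875 / 50400144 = 0.00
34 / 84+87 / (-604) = 3307 / 12684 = 0.26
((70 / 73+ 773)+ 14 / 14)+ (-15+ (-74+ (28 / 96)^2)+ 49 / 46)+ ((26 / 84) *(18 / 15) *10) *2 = 4701831737 / 6769728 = 694.54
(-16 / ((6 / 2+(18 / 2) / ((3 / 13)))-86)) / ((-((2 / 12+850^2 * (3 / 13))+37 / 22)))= -156 / 71528293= -0.00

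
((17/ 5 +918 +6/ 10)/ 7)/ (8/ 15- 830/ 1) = -6915/ 43547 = -0.16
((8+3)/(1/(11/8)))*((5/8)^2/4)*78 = 117975/1024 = 115.21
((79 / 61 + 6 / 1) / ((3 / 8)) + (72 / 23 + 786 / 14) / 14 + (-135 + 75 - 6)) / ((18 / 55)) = -959926165 / 7424676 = -129.29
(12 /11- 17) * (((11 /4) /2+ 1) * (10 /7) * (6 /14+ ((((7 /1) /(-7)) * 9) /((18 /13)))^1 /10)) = 14725 /1232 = 11.95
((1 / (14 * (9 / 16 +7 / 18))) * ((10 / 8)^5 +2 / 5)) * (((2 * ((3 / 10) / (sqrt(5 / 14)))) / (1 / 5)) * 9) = 31347 * sqrt(70) / 22400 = 11.71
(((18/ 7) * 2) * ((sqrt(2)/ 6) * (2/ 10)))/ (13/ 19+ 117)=57 * sqrt(2)/ 39130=0.00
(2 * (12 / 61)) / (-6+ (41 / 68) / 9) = -14688 / 221491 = -0.07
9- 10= -1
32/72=4/9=0.44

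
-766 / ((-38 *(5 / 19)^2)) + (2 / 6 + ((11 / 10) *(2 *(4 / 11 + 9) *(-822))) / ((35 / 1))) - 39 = -121481 / 525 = -231.39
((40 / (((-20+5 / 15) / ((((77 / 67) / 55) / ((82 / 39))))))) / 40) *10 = -819 / 162073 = -0.01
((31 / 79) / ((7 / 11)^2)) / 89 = 3751 / 344519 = 0.01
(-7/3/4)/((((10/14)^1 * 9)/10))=-49/54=-0.91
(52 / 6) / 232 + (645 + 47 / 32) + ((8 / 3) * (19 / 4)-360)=832897 / 2784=299.17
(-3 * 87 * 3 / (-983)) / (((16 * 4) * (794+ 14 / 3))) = 2349 / 150737152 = 0.00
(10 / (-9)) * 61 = -610 / 9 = -67.78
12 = 12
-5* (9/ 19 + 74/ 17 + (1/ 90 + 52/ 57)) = -167153/ 5814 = -28.75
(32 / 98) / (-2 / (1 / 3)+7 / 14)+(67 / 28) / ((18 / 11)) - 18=-644099 / 38808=-16.60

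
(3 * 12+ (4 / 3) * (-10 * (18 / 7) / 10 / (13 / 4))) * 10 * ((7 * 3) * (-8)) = -58707.69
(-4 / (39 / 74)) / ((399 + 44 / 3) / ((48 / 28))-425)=3552 / 85969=0.04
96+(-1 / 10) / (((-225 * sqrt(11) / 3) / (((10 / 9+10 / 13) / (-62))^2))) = 22 * sqrt(11) / 197326935+96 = 96.00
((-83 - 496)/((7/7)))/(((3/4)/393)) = -303396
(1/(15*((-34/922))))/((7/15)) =-461/119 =-3.87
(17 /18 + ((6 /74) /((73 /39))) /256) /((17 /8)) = 5878429 /13224096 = 0.44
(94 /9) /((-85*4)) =-47 /1530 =-0.03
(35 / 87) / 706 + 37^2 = 84086753 / 61422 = 1369.00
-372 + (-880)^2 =774028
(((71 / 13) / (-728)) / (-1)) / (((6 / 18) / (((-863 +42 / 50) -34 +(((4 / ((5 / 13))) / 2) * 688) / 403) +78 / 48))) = -1169599401 / 58676800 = -19.93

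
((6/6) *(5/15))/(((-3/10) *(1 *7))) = -10/63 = -0.16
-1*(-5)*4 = 20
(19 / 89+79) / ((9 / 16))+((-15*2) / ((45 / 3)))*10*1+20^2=139060 / 267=520.82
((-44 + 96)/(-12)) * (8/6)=-52/9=-5.78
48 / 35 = 1.37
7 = 7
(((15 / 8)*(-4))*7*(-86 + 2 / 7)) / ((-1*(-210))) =150 / 7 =21.43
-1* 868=-868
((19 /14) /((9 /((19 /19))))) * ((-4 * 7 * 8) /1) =-304 /9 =-33.78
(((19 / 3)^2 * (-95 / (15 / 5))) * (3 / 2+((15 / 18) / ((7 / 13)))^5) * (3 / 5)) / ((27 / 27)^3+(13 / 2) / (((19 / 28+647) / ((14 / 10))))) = -7209863856412925 / 924379083936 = -7799.68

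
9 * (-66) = -594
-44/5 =-8.80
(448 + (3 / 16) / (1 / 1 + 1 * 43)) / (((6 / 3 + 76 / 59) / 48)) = 55824915 / 8536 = 6539.94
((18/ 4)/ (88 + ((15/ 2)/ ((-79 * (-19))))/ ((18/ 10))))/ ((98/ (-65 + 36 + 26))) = -121581/ 77670194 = -0.00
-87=-87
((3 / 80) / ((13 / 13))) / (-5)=-3 / 400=-0.01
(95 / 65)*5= 95 / 13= 7.31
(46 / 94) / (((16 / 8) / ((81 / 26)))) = 1863 / 2444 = 0.76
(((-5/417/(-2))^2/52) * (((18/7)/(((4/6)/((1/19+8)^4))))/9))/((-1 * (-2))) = 4566510675/7332218103392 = 0.00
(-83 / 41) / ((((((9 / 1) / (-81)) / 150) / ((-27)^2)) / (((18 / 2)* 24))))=17643841200 / 41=430337590.24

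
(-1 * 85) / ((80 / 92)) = -391 / 4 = -97.75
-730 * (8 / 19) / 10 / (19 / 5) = -2920 / 361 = -8.09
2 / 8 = 1 / 4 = 0.25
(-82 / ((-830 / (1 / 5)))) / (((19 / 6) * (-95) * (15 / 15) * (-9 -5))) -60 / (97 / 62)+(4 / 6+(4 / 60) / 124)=-35649793932743 / 946036780500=-37.68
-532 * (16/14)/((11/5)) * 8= -24320/11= -2210.91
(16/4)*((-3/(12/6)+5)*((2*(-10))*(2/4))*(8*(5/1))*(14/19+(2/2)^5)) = -184800/19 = -9726.32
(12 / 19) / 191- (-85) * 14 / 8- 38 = 1607695 / 14516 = 110.75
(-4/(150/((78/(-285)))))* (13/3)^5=11.15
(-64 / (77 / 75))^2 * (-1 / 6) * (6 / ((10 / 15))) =-34560000 / 5929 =-5828.98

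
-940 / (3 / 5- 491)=1175 / 613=1.92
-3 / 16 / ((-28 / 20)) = 15 / 112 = 0.13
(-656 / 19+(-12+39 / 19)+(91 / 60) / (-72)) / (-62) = 3652129 / 5088960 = 0.72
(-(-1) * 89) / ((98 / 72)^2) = 115344 / 2401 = 48.04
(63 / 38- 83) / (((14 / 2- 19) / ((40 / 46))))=15455 / 2622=5.89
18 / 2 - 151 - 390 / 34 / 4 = -9851 / 68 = -144.87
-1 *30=-30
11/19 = 0.58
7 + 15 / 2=29 / 2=14.50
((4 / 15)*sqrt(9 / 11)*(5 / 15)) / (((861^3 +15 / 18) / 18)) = 0.00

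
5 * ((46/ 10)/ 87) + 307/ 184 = 30941/ 16008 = 1.93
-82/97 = -0.85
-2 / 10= -1 / 5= -0.20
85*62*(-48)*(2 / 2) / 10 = -25296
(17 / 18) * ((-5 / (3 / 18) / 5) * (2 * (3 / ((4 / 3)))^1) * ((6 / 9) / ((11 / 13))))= -221 / 11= -20.09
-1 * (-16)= 16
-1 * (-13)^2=-169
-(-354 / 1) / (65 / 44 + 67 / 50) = 129800 / 1033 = 125.65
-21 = -21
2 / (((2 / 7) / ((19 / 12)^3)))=48013 / 1728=27.79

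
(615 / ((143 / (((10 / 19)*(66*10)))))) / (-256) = -46125 / 7904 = -5.84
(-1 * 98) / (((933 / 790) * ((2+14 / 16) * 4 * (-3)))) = 154840 / 64377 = 2.41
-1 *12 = -12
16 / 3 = 5.33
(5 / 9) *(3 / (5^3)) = 1 / 75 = 0.01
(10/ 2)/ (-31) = -5/ 31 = -0.16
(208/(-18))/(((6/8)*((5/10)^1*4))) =-7.70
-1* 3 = -3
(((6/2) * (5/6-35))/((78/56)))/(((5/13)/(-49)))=9375.33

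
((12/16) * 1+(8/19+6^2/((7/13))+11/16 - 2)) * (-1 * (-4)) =141971/532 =266.86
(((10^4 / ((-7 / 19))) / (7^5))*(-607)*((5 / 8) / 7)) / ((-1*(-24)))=36040625 / 9882516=3.65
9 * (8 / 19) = 72 / 19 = 3.79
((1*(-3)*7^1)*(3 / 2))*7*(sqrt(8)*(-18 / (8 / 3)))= 4209.76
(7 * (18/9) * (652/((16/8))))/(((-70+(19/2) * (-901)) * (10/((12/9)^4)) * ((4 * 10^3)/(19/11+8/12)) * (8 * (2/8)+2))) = -721112/28833316875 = -0.00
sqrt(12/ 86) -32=-32 + sqrt(258)/ 43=-31.63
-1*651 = -651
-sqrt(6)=-2.45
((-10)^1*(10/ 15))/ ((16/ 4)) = -5/ 3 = -1.67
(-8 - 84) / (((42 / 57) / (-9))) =7866 / 7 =1123.71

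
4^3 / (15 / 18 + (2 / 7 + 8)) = 2688 / 383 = 7.02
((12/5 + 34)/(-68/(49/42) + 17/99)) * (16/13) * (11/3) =-569184/201365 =-2.83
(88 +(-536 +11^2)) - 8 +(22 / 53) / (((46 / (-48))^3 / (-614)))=-45.42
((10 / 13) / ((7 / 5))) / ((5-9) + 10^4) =25 / 454818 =0.00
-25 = -25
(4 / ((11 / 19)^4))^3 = 45134.74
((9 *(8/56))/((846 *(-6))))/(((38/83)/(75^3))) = -11671875/50008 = -233.40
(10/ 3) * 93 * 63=19530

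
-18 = -18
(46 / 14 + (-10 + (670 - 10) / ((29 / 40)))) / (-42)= -21.52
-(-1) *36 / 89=36 / 89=0.40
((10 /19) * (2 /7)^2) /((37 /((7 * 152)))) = 320 /259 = 1.24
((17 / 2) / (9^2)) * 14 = 1.47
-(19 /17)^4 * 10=-1303210 /83521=-15.60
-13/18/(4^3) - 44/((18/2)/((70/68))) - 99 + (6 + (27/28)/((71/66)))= -315187183/3244416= -97.15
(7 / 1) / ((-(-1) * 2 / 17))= 119 / 2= 59.50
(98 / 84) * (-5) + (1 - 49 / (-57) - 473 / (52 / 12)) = -55885 / 494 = -113.13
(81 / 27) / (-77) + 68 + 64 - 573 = -33960 / 77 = -441.04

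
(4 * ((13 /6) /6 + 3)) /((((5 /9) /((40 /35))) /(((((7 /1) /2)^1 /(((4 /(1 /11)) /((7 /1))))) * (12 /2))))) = 462 /5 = 92.40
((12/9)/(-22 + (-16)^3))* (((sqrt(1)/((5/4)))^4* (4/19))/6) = -1024/220055625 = -0.00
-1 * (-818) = 818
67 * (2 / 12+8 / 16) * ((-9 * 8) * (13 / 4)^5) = -74629893 / 64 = -1166092.08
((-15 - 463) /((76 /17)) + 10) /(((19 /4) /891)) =-6563106 /361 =-18180.35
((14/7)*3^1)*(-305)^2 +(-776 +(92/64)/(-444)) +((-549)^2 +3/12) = 6100739353/7104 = 858775.25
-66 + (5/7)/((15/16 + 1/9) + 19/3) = -490386/7441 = -65.90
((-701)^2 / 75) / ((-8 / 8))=-491401 / 75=-6552.01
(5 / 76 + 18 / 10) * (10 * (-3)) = -2127 / 38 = -55.97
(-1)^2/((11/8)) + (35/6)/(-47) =0.60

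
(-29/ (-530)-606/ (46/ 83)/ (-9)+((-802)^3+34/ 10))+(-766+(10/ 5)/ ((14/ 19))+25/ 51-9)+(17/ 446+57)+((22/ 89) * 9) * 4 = -22277189013025874884/ 43185385005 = -515850188.91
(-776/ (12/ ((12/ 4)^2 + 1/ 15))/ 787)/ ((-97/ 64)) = 17408/ 35415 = 0.49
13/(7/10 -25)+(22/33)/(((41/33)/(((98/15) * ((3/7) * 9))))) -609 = -29690389/49815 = -596.01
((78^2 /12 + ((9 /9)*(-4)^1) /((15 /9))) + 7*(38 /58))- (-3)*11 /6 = 149259 /290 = 514.69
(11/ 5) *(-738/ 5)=-8118/ 25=-324.72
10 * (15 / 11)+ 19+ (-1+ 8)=39.64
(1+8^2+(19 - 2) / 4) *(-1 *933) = -258441 / 4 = -64610.25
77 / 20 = 3.85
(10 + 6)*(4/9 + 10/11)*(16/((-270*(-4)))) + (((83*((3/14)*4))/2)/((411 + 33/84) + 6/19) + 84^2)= 20656380275372/2927322585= 7056.41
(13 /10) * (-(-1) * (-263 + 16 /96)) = -20501 /60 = -341.68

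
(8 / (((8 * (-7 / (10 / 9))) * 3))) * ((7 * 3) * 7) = -70 / 9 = -7.78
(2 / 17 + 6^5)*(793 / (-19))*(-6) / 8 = 157244763 / 646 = 243412.95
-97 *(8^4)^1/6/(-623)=198656/1869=106.29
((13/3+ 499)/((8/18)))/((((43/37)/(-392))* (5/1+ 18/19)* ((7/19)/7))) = -5929706580/4859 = -1220355.34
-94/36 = -47/18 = -2.61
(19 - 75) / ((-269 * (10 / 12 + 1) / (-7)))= -2352 / 2959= -0.79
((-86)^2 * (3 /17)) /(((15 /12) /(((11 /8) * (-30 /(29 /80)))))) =-58576320 /493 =-118816.06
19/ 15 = 1.27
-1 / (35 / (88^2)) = -7744 / 35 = -221.26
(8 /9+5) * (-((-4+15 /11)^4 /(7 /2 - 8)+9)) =12117973 /1185921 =10.22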